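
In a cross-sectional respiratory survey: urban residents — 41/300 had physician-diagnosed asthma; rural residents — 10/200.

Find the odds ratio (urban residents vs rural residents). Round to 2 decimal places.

OR = (41 × 190) / (259 × 10) = 7790/2590 ≈ 3.01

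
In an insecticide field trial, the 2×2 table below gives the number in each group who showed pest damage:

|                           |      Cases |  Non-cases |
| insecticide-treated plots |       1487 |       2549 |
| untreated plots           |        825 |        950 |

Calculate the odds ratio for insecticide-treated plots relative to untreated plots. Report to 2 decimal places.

odds, insecticide-treated plots = 1487/2549 = 0.5834
odds, untreated plots = 825/950 = 0.8684
OR = 0.5834 / 0.8684 = 0.67

OR: 0.67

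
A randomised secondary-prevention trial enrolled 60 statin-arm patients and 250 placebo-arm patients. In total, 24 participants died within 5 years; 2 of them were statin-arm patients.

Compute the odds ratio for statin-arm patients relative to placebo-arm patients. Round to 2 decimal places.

statin-arm patients without the outcome: 60 − 2 = 58
placebo-arm patients with the outcome: 24 − 2 = 22
placebo-arm patients without the outcome: 250 − 22 = 228
odds, statin-arm patients = 2/58 = 0.03448
odds, placebo-arm patients = 22/228 = 0.09649
OR = 0.03448 / 0.09649 = 0.36

0.36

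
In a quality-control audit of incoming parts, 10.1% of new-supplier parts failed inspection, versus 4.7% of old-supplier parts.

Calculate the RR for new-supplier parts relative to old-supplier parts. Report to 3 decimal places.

RR = 0.10100 / 0.04700 = 2.149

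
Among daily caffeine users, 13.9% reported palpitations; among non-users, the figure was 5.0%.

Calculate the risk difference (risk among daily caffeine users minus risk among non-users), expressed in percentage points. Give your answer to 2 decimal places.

risk difference = 0.1390 − 0.0500 = 0.0890 → 8.90 percentage points

RD = 8.90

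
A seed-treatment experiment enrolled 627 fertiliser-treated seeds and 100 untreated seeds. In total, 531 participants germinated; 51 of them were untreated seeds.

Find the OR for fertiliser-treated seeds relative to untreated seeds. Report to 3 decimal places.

fertiliser-treated seeds with the outcome: 531 − 51 = 480
fertiliser-treated seeds without the outcome: 627 − 480 = 147
untreated seeds without the outcome: 100 − 51 = 49
odds, fertiliser-treated seeds = 480/147 = 3.2653
odds, untreated seeds = 51/49 = 1.0408
OR = 3.2653 / 1.0408 = 3.137

OR = 3.137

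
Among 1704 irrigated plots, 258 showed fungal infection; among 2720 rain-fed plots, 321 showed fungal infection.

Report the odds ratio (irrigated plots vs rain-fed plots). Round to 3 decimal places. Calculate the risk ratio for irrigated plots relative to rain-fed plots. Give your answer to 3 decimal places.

odds, irrigated plots = 258/1446 = 0.1784
odds, rain-fed plots = 321/2399 = 0.1338
OR = 0.1784 / 0.1338 = 1.333
risk, irrigated plots = 258/1704 = 0.1514
risk, rain-fed plots = 321/2720 = 0.1180
RR = 0.1514 / 0.1180 = 1.283

OR = 1.333; RR = 1.283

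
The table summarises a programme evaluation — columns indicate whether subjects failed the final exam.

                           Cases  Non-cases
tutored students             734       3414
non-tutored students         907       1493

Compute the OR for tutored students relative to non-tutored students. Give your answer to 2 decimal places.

odds, tutored students = 734/3414 = 0.2150
odds, non-tutored students = 907/1493 = 0.6075
OR = 0.2150 / 0.6075 = 0.35

OR: 0.35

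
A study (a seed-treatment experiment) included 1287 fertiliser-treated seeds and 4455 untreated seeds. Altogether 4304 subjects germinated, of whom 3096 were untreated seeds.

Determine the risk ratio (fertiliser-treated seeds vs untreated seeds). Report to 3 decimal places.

RR ≈ 1.351

fertiliser-treated seeds with the outcome: 4304 − 3096 = 1208
fertiliser-treated seeds without the outcome: 1287 − 1208 = 79
untreated seeds without the outcome: 4455 − 3096 = 1359
risk, fertiliser-treated seeds = 1208/1287 = 0.9386
risk, untreated seeds = 3096/4455 = 0.6949
RR = 0.9386 / 0.6949 = 1.351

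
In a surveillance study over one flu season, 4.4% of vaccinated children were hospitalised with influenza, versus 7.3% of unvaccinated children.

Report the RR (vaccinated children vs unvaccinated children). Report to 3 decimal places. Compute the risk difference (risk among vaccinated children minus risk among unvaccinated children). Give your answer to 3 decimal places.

RR = 0.603; RD = -0.029

RR = 0.04400 / 0.07300 = 0.603
risk difference = 0.04400 − 0.07300 = -0.029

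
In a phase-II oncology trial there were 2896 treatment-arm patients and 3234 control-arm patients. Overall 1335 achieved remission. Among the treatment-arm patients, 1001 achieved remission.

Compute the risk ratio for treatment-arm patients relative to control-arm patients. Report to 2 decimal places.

treatment-arm patients without the outcome: 2896 − 1001 = 1895
control-arm patients with the outcome: 1335 − 1001 = 334
control-arm patients without the outcome: 3234 − 334 = 2900
risk, treatment-arm patients = 1001/2896 = 0.3456
risk, control-arm patients = 334/3234 = 0.1033
RR = 0.3456 / 0.1033 = 3.35

3.35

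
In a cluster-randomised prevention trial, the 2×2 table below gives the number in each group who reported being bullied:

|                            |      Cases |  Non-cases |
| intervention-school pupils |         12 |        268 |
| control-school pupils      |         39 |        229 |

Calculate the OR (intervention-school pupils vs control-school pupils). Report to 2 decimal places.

OR = (12 × 229) / (268 × 39) = 2748/10452 ≈ 0.26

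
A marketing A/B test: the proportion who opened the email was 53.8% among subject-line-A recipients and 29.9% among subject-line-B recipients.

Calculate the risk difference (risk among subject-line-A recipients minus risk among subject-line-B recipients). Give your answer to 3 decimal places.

risk difference = 0.5380 − 0.2990 = 0.239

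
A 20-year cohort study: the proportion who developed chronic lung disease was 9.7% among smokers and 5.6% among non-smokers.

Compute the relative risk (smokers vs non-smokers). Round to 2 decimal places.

RR = 0.0970 / 0.0560 = 1.73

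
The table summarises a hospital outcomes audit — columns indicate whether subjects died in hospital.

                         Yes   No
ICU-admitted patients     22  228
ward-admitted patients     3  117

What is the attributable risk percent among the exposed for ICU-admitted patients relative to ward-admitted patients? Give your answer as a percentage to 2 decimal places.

risk, ICU-admitted patients = 22/250 = 0.08800
risk, ward-admitted patients = 3/120 = 0.02500
AR% = (0.08800 − 0.02500) / 0.08800 = 0.7159 → 71.59%

AR% = 71.59%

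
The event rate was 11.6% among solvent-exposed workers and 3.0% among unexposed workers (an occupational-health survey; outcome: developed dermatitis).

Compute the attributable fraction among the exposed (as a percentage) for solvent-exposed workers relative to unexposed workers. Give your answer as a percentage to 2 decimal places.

AR% = (0.11600 − 0.03000) / 0.11600 = 0.7414 → 74.14%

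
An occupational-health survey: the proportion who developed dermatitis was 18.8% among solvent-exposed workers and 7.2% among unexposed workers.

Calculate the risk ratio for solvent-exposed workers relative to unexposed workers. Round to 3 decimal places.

RR = 0.1880 / 0.0720 = 2.611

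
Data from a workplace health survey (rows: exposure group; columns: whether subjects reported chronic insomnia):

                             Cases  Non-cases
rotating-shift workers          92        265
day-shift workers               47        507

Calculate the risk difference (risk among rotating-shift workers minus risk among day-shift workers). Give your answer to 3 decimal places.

risk, rotating-shift workers = 92/357 = 0.2577
risk, day-shift workers = 47/554 = 0.0848
risk difference = 0.2577 − 0.0848 = 0.173

RD = 0.173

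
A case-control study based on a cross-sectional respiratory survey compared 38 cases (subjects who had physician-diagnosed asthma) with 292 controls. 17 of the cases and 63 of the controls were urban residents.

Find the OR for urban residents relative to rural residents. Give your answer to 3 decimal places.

OR = (17 × 229) / (63 × 21) = 3893/1323 ≈ 2.943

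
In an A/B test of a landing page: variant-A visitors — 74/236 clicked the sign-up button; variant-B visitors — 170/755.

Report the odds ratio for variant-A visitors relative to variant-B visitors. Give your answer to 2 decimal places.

OR = (74 × 585) / (162 × 170) = 43290/27540 ≈ 1.57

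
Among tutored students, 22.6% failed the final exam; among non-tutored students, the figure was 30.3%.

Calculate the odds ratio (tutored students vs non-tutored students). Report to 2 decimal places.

OR = 0.67

odds, tutored students = 0.2260/0.7740 = 0.2920
odds, non-tutored students = 0.3030/0.6970 = 0.4347
OR = 0.2920 / 0.4347 = 0.67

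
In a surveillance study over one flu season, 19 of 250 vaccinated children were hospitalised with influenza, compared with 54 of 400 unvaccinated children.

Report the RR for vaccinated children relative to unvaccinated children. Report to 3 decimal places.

RR: 0.563

risk, vaccinated children = 19/250 = 0.0760
risk, unvaccinated children = 54/400 = 0.1350
RR = 0.0760 / 0.1350 = 0.563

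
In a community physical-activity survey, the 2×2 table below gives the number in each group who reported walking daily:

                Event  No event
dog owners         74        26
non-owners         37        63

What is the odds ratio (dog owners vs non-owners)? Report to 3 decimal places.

OR = (74 × 63) / (26 × 37) = 4662/962 ≈ 4.846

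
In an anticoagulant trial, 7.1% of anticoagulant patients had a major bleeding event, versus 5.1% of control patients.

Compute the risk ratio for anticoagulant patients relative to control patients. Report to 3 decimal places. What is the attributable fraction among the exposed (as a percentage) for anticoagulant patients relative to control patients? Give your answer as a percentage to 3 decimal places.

RR = 1.392; AR% = 28.169%

RR = 0.0710 / 0.0510 = 1.392
AR% = (0.0710 − 0.0510) / 0.0710 = 0.2817 → 28.169%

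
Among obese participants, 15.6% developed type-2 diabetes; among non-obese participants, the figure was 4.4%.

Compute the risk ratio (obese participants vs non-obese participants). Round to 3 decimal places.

RR = 0.15600 / 0.04400 = 3.545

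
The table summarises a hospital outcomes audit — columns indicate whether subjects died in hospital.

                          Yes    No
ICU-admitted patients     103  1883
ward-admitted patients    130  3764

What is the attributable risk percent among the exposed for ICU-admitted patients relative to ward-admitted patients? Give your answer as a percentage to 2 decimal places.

AR%: 35.63%

risk, ICU-admitted patients = 103/1986 = 0.05186
risk, ward-admitted patients = 130/3894 = 0.03338
AR% = (0.05186 − 0.03338) / 0.05186 = 0.3563 → 35.63%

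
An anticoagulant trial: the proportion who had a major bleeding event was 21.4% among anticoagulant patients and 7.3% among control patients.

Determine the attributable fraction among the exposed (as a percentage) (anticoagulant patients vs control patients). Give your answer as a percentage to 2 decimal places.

AR% = (0.2140 − 0.0730) / 0.2140 = 0.6589 → 65.89%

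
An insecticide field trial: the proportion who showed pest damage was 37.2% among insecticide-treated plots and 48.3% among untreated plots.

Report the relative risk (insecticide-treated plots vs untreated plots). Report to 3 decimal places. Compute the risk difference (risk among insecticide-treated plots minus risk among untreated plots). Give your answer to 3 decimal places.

RR = 0.3720 / 0.4830 = 0.770
risk difference = 0.3720 − 0.4830 = -0.111

RR = 0.770; RD = -0.111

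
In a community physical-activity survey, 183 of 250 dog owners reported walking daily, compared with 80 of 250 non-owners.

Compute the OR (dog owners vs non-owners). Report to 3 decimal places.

OR = (183 × 170) / (67 × 80) = 31110/5360 ≈ 5.804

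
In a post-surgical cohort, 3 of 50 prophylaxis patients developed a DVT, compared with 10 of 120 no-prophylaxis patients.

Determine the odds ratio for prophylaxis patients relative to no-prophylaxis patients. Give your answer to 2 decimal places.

OR = (3 × 110) / (47 × 10) = 330/470 ≈ 0.70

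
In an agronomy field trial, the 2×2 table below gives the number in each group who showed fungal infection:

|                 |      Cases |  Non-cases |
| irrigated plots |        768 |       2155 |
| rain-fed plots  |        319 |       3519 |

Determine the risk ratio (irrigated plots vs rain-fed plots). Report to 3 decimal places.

risk, irrigated plots = 768/2923 = 0.2627
risk, rain-fed plots = 319/3838 = 0.0831
RR = 0.2627 / 0.0831 = 3.161

RR = 3.161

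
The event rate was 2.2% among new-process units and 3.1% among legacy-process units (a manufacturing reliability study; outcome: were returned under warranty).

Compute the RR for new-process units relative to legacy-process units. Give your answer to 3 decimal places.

RR = 0.02200 / 0.03100 = 0.710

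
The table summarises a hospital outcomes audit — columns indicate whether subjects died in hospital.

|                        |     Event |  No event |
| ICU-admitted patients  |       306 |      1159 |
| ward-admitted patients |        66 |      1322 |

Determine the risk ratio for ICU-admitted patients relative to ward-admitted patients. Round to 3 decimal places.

4.393

risk, ICU-admitted patients = 306/1465 = 0.20887
risk, ward-admitted patients = 66/1388 = 0.04755
RR = 0.20887 / 0.04755 = 4.393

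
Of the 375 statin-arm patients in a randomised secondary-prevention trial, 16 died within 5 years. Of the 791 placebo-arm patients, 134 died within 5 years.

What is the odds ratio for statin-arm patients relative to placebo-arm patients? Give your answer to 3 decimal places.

OR = (16 × 657) / (359 × 134) = 10512/48106 ≈ 0.219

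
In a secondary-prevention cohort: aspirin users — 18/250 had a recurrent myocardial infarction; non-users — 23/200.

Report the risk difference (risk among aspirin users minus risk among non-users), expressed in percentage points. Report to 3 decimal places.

risk, aspirin users = 18/250 = 0.0720
risk, non-users = 23/200 = 0.1150
risk difference = 0.0720 − 0.1150 = -0.0430 → -4.300 percentage points

-4.300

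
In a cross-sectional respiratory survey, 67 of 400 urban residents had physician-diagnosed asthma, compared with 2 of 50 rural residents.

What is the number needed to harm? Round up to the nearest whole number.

NNH ≈ 8

risk, urban residents = 67/400 = 0.167500
risk, rural residents = 2/50 = 0.040000
absolute risk difference = 0.127500
1 / 0.127500 = 7.843 → round up → 8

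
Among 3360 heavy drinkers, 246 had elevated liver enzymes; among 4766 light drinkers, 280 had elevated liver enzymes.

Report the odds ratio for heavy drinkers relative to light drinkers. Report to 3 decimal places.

OR = (246 × 4486) / (3114 × 280) = 1103556/871920 ≈ 1.266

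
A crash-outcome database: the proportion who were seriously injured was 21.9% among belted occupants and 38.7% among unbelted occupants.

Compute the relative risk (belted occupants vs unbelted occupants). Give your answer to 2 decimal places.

RR = 0.2190 / 0.3870 = 0.57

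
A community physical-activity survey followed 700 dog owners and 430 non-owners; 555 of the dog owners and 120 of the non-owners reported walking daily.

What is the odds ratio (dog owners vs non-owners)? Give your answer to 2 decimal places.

9.89

odds, dog owners = 555/145 = 3.8276
odds, non-owners = 120/310 = 0.3871
OR = 3.8276 / 0.3871 = 9.89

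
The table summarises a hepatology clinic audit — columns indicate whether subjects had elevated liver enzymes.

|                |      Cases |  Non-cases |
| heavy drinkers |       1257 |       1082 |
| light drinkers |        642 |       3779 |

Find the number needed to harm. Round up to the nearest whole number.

risk, heavy drinkers = 1257/2339 = 0.537409
risk, light drinkers = 642/4421 = 0.145216
absolute risk difference = 0.392193
1 / 0.392193 = 2.550 → round up → 3

NNH: 3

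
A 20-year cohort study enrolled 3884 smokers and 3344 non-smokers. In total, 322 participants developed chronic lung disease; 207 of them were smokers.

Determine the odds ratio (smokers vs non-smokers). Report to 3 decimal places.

1.581

smokers without the outcome: 3884 − 207 = 3677
non-smokers with the outcome: 322 − 207 = 115
non-smokers without the outcome: 3344 − 115 = 3229
odds, smokers = 207/3677 = 0.05630
odds, non-smokers = 115/3229 = 0.03561
OR = 0.05630 / 0.03561 = 1.581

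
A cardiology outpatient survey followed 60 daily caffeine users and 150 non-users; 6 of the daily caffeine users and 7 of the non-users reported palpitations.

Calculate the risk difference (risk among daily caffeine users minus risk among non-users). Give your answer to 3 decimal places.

risk, daily caffeine users = 6/60 = 0.10000
risk, non-users = 7/150 = 0.04667
risk difference = 0.10000 − 0.04667 = 0.053

RD = 0.053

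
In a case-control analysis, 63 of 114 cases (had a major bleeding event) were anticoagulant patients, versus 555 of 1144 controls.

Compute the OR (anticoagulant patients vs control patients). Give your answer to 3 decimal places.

odds, anticoagulant patients = 63/555 = 0.1135
odds, control patients = 51/589 = 0.0866
OR = 0.1135 / 0.0866 = 1.311

1.311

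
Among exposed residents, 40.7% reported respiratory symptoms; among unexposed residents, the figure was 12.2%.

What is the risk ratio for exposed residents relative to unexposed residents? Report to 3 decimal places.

RR = 0.4070 / 0.1220 = 3.336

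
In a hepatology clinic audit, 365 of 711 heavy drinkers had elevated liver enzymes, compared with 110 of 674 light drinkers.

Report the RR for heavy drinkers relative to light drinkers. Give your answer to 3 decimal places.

RR = 3.146

risk, heavy drinkers = 365/711 = 0.5134
risk, light drinkers = 110/674 = 0.1632
RR = 0.5134 / 0.1632 = 3.146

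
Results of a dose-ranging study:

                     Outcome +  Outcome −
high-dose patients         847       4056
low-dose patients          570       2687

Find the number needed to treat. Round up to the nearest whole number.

risk, high-dose patients = 847/4903 = 0.172751
risk, low-dose patients = 570/3257 = 0.175008
absolute risk difference = 0.002256
1 / 0.002256 = 443.262 → round up → 444

444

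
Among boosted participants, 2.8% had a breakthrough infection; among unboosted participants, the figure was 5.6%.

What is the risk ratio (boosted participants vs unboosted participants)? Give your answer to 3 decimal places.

RR = 0.02800 / 0.05600 = 0.500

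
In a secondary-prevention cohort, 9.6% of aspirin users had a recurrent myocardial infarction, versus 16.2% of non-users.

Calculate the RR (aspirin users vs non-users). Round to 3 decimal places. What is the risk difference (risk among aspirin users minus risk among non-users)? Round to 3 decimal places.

RR = 0.593; RD = -0.066

RR = 0.0960 / 0.1620 = 0.593
risk difference = 0.0960 − 0.1620 = -0.066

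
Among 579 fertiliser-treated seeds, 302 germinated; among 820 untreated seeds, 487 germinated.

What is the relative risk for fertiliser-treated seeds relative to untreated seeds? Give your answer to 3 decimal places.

risk, fertiliser-treated seeds = 302/579 = 0.5216
risk, untreated seeds = 487/820 = 0.5939
RR = 0.5216 / 0.5939 = 0.878

RR ≈ 0.878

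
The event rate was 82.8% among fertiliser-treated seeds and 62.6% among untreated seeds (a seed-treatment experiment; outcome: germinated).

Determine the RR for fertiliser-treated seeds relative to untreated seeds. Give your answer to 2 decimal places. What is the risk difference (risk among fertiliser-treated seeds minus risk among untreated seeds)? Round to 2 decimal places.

RR = 1.32; RD = 0.20

RR = 0.8280 / 0.6260 = 1.32
risk difference = 0.8280 − 0.6260 = 0.20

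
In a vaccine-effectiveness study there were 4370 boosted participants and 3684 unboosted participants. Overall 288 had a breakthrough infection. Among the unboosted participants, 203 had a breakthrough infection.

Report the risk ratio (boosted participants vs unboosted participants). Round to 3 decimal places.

boosted participants with the outcome: 288 − 203 = 85
boosted participants without the outcome: 4370 − 85 = 4285
unboosted participants without the outcome: 3684 − 203 = 3481
risk, boosted participants = 85/4370 = 0.01945
risk, unboosted participants = 203/3684 = 0.05510
RR = 0.01945 / 0.05510 = 0.353

0.353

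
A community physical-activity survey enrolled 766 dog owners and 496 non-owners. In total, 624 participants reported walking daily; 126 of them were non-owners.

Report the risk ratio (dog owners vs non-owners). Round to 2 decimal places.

RR ≈ 2.56

dog owners with the outcome: 624 − 126 = 498
dog owners without the outcome: 766 − 498 = 268
non-owners without the outcome: 496 − 126 = 370
risk, dog owners = 498/766 = 0.6501
risk, non-owners = 126/496 = 0.2540
RR = 0.6501 / 0.2540 = 2.56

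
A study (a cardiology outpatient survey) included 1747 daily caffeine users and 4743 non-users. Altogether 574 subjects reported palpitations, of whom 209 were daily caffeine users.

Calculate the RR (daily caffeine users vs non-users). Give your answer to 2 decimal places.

RR = 1.55

daily caffeine users without the outcome: 1747 − 209 = 1538
non-users with the outcome: 574 − 209 = 365
non-users without the outcome: 4743 − 365 = 4378
risk, daily caffeine users = 209/1747 = 0.1196
risk, non-users = 365/4743 = 0.0770
RR = 0.1196 / 0.0770 = 1.55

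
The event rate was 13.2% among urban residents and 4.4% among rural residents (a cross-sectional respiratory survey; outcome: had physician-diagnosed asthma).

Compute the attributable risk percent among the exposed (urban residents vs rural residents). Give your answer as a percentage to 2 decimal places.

AR% = (0.13200 − 0.04400) / 0.13200 = 0.6667 → 66.67%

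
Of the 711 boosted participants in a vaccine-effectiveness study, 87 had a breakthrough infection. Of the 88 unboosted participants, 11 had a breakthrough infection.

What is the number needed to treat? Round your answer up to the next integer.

risk, boosted participants = 87/711 = 0.122363
risk, unboosted participants = 11/88 = 0.125000
absolute risk difference = 0.002637
1 / 0.002637 = 379.219 → round up → 380

NNT: 380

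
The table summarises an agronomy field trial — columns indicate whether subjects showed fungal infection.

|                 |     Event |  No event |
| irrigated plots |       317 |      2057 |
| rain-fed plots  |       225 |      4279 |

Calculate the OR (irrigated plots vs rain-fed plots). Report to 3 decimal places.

OR = (317 × 4279) / (2057 × 225) = 1356443/462825 ≈ 2.931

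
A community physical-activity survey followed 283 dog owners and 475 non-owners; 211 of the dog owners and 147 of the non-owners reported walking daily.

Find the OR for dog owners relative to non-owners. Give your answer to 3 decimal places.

OR ≈ 6.539

odds, dog owners = 211/72 = 2.9306
odds, non-owners = 147/328 = 0.4482
OR = 2.9306 / 0.4482 = 6.539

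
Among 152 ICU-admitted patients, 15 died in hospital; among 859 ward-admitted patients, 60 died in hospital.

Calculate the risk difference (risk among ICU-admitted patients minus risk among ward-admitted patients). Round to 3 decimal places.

RD ≈ 0.029

risk, ICU-admitted patients = 15/152 = 0.0987
risk, ward-admitted patients = 60/859 = 0.0698
risk difference = 0.0987 − 0.0698 = 0.029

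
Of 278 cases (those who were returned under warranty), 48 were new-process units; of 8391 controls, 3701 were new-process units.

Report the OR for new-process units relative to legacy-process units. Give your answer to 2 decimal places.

OR = (48 × 4690) / (3701 × 230) = 225120/851230 ≈ 0.26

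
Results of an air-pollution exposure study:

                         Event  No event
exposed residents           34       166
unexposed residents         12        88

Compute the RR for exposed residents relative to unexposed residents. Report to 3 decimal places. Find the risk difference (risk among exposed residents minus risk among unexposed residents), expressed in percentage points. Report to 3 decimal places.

risk, exposed residents = 34/200 = 0.1700
risk, unexposed residents = 12/100 = 0.1200
RR = 0.1700 / 0.1200 = 1.417
risk difference = 0.1700 − 0.1200 = 0.0500 → 5.000 percentage points

RR = 1.417; RD = 5.000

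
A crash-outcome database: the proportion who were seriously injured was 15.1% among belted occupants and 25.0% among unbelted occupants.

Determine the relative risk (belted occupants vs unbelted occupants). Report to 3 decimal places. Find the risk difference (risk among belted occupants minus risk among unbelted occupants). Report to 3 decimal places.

RR = 0.1510 / 0.2500 = 0.604
risk difference = 0.1510 − 0.2500 = -0.099

RR = 0.604; RD = -0.099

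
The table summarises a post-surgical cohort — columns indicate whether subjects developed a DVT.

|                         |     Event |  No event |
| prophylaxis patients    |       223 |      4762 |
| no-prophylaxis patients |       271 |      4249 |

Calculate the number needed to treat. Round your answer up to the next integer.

NNT = 66

risk, prophylaxis patients = 223/4985 = 0.044734
risk, no-prophylaxis patients = 271/4520 = 0.059956
absolute risk difference = 0.015222
1 / 0.015222 = 65.694 → round up → 66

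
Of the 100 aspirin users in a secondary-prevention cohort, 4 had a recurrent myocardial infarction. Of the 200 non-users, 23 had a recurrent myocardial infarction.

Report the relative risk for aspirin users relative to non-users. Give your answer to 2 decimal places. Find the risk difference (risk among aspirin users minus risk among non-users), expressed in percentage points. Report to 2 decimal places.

RR = 0.35; RD = -7.50

risk, aspirin users = 4/100 = 0.04000
risk, non-users = 23/200 = 0.11500
RR = 0.04000 / 0.11500 = 0.35
risk difference = 0.04000 − 0.11500 = -0.07500 → -7.50 percentage points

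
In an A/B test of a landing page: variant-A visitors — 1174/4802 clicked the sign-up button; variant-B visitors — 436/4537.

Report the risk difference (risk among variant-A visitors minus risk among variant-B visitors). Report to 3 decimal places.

risk, variant-A visitors = 1174/4802 = 0.2445
risk, variant-B visitors = 436/4537 = 0.0961
risk difference = 0.2445 − 0.0961 = 0.148

0.148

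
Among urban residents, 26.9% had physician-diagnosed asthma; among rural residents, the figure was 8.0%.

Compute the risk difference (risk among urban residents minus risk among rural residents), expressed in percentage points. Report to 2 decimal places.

risk difference = 0.2690 − 0.0800 = 0.1890 → 18.90 percentage points

RD ≈ 18.90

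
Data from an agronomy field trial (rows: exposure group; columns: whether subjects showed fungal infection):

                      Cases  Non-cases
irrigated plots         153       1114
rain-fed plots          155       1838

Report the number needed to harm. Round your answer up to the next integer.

risk, irrigated plots = 153/1267 = 0.120758
risk, rain-fed plots = 155/1993 = 0.077772
absolute risk difference = 0.042985
1 / 0.042985 = 23.264 → round up → 24

24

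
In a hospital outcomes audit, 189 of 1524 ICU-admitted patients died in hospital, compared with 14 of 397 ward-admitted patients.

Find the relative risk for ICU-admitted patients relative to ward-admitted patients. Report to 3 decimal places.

risk, ICU-admitted patients = 189/1524 = 0.12402
risk, ward-admitted patients = 14/397 = 0.03526
RR = 0.12402 / 0.03526 = 3.517

RR: 3.517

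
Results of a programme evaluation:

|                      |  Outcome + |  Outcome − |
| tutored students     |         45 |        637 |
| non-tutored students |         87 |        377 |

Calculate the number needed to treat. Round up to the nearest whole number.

risk, tutored students = 45/682 = 0.065982
risk, non-tutored students = 87/464 = 0.187500
absolute risk difference = 0.121518
1 / 0.121518 = 8.229 → round up → 9

NNT = 9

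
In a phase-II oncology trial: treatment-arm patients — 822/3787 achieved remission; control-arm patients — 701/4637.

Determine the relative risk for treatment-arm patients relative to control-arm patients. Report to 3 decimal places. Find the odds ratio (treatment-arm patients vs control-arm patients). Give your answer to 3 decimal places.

RR = 1.436; OR = 1.557

risk, treatment-arm patients = 822/3787 = 0.2171
risk, control-arm patients = 701/4637 = 0.1512
RR = 0.2171 / 0.1512 = 1.436
OR = (822 × 3936) / (2965 × 701) = 3235392/2078465 ≈ 1.557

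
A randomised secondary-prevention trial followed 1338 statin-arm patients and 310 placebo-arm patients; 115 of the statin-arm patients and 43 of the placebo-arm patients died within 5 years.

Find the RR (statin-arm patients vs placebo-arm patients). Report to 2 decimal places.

RR: 0.62

risk, statin-arm patients = 115/1338 = 0.0859
risk, placebo-arm patients = 43/310 = 0.1387
RR = 0.0859 / 0.1387 = 0.62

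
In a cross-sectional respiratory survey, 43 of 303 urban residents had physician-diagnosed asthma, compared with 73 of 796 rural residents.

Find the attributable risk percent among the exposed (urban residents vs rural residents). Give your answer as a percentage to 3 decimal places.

risk, urban residents = 43/303 = 0.1419
risk, rural residents = 73/796 = 0.0917
AR% = (0.1419 − 0.0917) / 0.1419 = 0.3538 → 35.377%

AR% ≈ 35.377%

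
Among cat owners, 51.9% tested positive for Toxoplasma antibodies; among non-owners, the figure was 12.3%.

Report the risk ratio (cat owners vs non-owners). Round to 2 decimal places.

RR = 0.5190 / 0.1230 = 4.22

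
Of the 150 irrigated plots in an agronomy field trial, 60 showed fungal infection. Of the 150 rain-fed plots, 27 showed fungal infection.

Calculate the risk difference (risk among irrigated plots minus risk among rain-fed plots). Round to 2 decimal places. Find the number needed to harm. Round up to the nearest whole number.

RD = 0.22; NNH = 5

risk, irrigated plots = 60/150 = 0.4000
risk, rain-fed plots = 27/150 = 0.1800
risk difference = 0.4000 − 0.1800 = 0.22
absolute risk difference = 0.220000
1 / 0.220000 = 4.545 → round up → 5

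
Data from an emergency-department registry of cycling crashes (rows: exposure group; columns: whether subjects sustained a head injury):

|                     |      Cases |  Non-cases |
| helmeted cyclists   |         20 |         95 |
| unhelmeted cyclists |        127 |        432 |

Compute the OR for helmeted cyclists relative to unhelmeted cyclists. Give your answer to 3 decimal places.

odds, helmeted cyclists = 20/95 = 0.2105
odds, unhelmeted cyclists = 127/432 = 0.2940
OR = 0.2105 / 0.2940 = 0.716

0.716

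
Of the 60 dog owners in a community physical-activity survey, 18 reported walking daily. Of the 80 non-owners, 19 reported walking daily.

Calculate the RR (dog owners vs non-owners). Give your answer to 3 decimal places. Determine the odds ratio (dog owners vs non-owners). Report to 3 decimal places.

risk, dog owners = 18/60 = 0.3000
risk, non-owners = 19/80 = 0.2375
RR = 0.3000 / 0.2375 = 1.263
odds, dog owners = 18/42 = 0.4286
odds, non-owners = 19/61 = 0.3115
OR = 0.4286 / 0.3115 = 1.376

RR = 1.263; OR = 1.376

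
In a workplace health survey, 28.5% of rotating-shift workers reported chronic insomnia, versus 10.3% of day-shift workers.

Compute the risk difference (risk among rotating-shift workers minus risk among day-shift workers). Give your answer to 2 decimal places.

risk difference = 0.2850 − 0.1030 = 0.18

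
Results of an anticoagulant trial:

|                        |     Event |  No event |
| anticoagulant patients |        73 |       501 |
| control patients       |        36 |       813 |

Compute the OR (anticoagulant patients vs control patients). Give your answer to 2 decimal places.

3.29

odds, anticoagulant patients = 73/501 = 0.14571
odds, control patients = 36/813 = 0.04428
OR = 0.14571 / 0.04428 = 3.29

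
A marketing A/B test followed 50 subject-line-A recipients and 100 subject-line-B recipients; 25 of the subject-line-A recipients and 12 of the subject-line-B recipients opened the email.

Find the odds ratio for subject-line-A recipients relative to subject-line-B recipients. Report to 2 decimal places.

odds, subject-line-A recipients = 25/25 = 1.0000
odds, subject-line-B recipients = 12/88 = 0.1364
OR = 1.0000 / 0.1364 = 7.33

7.33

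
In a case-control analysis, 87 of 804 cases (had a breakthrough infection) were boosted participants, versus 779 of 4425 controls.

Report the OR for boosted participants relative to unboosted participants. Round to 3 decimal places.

odds, boosted participants = 87/779 = 0.1117
odds, unboosted participants = 717/3646 = 0.1967
OR = 0.1117 / 0.1967 = 0.568

OR ≈ 0.568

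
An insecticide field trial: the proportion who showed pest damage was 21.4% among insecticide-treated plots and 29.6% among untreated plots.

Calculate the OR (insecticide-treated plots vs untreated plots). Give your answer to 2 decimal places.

OR ≈ 0.65

odds, insecticide-treated plots = 0.2140/0.7860 = 0.2723
odds, untreated plots = 0.2960/0.7040 = 0.4205
OR = 0.2723 / 0.4205 = 0.65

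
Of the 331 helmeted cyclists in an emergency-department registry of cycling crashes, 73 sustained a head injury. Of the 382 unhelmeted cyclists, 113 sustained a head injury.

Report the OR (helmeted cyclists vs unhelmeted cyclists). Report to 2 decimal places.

OR = (73 × 269) / (258 × 113) = 19637/29154 ≈ 0.67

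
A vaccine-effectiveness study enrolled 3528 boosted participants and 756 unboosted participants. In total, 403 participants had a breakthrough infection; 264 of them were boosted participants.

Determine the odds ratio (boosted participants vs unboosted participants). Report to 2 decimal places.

boosted participants without the outcome: 3528 − 264 = 3264
unboosted participants with the outcome: 403 − 264 = 139
unboosted participants without the outcome: 756 − 139 = 617
OR = (264 × 617) / (3264 × 139) = 162888/453696 ≈ 0.36

0.36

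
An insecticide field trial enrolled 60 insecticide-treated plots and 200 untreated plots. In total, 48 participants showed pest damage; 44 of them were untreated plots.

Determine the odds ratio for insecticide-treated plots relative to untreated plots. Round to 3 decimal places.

OR: 0.253

insecticide-treated plots with the outcome: 48 − 44 = 4
insecticide-treated plots without the outcome: 60 − 4 = 56
untreated plots without the outcome: 200 − 44 = 156
odds, insecticide-treated plots = 4/56 = 0.0714
odds, untreated plots = 44/156 = 0.2821
OR = 0.0714 / 0.2821 = 0.253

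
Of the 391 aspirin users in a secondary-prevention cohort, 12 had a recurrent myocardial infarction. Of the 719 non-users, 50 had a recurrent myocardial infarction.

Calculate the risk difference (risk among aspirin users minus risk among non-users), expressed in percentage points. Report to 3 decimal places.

risk, aspirin users = 12/391 = 0.03069
risk, non-users = 50/719 = 0.06954
risk difference = 0.03069 − 0.06954 = -0.03885 → -3.885 percentage points

RD: -3.885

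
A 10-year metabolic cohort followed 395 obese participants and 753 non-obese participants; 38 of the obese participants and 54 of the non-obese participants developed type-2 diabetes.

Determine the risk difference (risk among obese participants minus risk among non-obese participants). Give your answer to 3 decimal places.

risk, obese participants = 38/395 = 0.0962
risk, non-obese participants = 54/753 = 0.0717
risk difference = 0.0962 − 0.0717 = 0.024

RD: 0.024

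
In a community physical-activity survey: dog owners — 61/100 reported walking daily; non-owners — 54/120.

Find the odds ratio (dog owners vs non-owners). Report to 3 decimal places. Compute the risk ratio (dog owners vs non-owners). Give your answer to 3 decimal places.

OR = 1.912; RR = 1.356

odds, dog owners = 61/39 = 1.5641
odds, non-owners = 54/66 = 0.8182
OR = 1.5641 / 0.8182 = 1.912
risk, dog owners = 61/100 = 0.6100
risk, non-owners = 54/120 = 0.4500
RR = 0.6100 / 0.4500 = 1.356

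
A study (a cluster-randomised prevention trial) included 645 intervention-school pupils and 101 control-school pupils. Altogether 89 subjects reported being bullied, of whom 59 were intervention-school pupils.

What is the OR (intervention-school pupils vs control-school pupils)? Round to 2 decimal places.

OR ≈ 0.24

intervention-school pupils without the outcome: 645 − 59 = 586
control-school pupils with the outcome: 89 − 59 = 30
control-school pupils without the outcome: 101 − 30 = 71
odds, intervention-school pupils = 59/586 = 0.1007
odds, control-school pupils = 30/71 = 0.4225
OR = 0.1007 / 0.4225 = 0.24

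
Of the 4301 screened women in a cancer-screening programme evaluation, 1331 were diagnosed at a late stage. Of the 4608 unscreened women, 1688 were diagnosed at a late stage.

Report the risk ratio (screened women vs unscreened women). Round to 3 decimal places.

0.845

risk, screened women = 1331/4301 = 0.3095
risk, unscreened women = 1688/4608 = 0.3663
RR = 0.3095 / 0.3663 = 0.845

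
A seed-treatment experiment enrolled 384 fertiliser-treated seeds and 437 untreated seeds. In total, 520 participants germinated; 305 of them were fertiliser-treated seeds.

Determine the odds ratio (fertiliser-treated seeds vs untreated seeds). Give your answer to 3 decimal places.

fertiliser-treated seeds without the outcome: 384 − 305 = 79
untreated seeds with the outcome: 520 − 305 = 215
untreated seeds without the outcome: 437 − 215 = 222
OR = (305 × 222) / (79 × 215) = 67710/16985 ≈ 3.986

OR: 3.986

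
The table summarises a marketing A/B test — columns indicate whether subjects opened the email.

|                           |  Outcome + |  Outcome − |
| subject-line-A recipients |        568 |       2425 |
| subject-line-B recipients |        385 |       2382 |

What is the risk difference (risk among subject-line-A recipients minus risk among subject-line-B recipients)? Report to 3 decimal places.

risk, subject-line-A recipients = 568/2993 = 0.1898
risk, subject-line-B recipients = 385/2767 = 0.1391
risk difference = 0.1898 − 0.1391 = 0.051

0.051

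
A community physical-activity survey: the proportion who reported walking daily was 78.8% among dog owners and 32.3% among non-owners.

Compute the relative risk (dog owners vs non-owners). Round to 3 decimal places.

RR = 0.7880 / 0.3230 = 2.440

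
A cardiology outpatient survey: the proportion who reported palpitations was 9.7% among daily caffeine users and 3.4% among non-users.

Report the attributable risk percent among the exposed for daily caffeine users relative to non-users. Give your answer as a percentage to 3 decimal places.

AR% = (0.09700 − 0.03400) / 0.09700 = 0.6495 → 64.948%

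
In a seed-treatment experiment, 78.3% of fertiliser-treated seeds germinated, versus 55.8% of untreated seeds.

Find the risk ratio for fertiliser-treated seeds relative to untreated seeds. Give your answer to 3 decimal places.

RR = 0.7830 / 0.5580 = 1.403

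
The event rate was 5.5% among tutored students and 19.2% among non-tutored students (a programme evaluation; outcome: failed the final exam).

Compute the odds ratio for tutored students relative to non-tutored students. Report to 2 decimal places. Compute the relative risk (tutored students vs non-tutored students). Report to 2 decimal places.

OR = 0.24; RR = 0.29

odds, tutored students = 0.0550/0.9450 = 0.0582
odds, non-tutored students = 0.1920/0.8080 = 0.2376
OR = 0.0582 / 0.2376 = 0.24
RR = 0.0550 / 0.1920 = 0.29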